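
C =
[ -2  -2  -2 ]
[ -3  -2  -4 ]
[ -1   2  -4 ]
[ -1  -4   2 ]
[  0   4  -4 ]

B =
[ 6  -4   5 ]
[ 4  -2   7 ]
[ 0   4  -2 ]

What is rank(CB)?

First compute CB:
[[-20,   4, -20],
 [-26,   0, -21],
 [  2, -16,  17],
 [-22,  20, -37],
 [ 16, -24,  36]]
Now row reduce the product.
R2 ← R2 − (13/10)·R1: [0, -26/5, 5]
R3 ← R3 + (1/10)·R1: [0, -78/5, 15]
R4 ← R4 − (11/10)·R1: [0, 78/5, -15]
R5 ← R5 + (4/5)·R1: [0, -104/5, 20]
R3 ← R3 − (3)·R2: [0, 0, 0]
R4 ← R4 + (3)·R2: [0, 0, 0]
R5 ← R5 − (4)·R2: [0, 0, 0]
2 nonzero rows, so rank(CB) = 2.

2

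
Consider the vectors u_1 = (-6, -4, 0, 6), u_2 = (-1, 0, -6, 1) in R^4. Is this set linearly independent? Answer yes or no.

Form the matrix with these vectors as rows and row reduce.
R2 ← R2 − (1/6)·R1: [0, 2/3, -6, 0]
2 nonzero rows, so the 2 vectors span a space of dimension 2.
Since 2 = 2, the vectors are linearly independent.

yes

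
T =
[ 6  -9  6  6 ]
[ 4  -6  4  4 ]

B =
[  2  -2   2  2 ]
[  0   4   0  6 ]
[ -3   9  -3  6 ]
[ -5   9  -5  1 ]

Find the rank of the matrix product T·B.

1

First compute TB:
[[-36,  60, -36,   0],
 [-24,  40, -24,   0]]
Now row reduce the product.
R2 ← R2 − (2/3)·R1: [0, 0, 0, 0]
1 nonzero row, so rank(TB) = 1.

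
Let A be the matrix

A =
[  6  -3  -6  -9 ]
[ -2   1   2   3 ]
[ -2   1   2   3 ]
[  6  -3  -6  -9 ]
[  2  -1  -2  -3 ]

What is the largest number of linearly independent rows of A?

1

Row reduce to echelon form.
R2 ← R2 + (1/3)·R1: [0, 0, 0, 0]
R3 ← R3 + (1/3)·R1: [0, 0, 0, 0]
R4 ← R4 − R1: [0, 0, 0, 0]
R5 ← R5 − (1/3)·R1: [0, 0, 0, 0]
Echelon form has 1 nonzero row, so rank(A) = 1.
The rank gives the maximum number of linearly independent rows: 1.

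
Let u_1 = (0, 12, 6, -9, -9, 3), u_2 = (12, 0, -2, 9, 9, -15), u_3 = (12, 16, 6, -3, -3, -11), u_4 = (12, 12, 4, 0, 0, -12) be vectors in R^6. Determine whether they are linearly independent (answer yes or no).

no

Form the matrix with these vectors as rows and row reduce.
Swap R1 ↔ R2
R3 ← R3 − R1: [0, 16, 8, -12, -12, 4]
R4 ← R4 − R1: [0, 12, 6, -9, -9, 3]
R3 ← R3 − (4/3)·R2: [0, 0, 0, 0, 0, 0]
R4 ← R4 − R2: [0, 0, 0, 0, 0, 0]
2 nonzero rows, so the 4 vectors span a space of dimension 2.
Since 2 < 4, the vectors are linearly dependent.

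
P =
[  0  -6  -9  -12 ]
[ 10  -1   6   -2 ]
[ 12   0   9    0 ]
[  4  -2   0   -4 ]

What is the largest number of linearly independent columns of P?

2

Row reduce to echelon form.
Swap R1 ↔ R2
R3 ← R3 − (6/5)·R1: [0, 6/5, 9/5, 12/5]
R4 ← R4 − (2/5)·R1: [0, -8/5, -12/5, -16/5]
R3 ← R3 + (1/5)·R2: [0, 0, 0, 0]
R4 ← R4 − (4/15)·R2: [0, 0, 0, 0]
Echelon form has 2 nonzero rows, so rank(P) = 2.
The rank gives the maximum number of linearly independent columns: 2.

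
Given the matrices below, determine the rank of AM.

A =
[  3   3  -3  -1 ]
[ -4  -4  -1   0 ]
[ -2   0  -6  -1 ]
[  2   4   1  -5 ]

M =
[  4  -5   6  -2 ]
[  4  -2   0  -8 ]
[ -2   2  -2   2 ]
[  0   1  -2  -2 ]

First compute AM:
[[ 30, -28,  26, -34],
 [-30,  26, -22,  38],
 [  4,  -3,   2,  -6],
 [ 22, -21,  20, -24]]
Now row reduce the product.
R2 ← R2 + R1: [0, -2, 4, 4]
R3 ← R3 − (2/15)·R1: [0, 11/15, -22/15, -22/15]
R4 ← R4 − (11/15)·R1: [0, -7/15, 14/15, 14/15]
R3 ← R3 + (11/30)·R2: [0, 0, 0, 0]
R4 ← R4 − (7/30)·R2: [0, 0, 0, 0]
2 nonzero rows, so rank(AM) = 2.

2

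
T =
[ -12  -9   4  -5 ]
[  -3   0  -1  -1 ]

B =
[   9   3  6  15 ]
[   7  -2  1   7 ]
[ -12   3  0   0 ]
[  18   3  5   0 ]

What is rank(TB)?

First compute TB:
[[-309, -21, -106, -243],
 [-33, -15, -23, -45]]
Now row reduce the product.
R2 ← R2 − (11/103)·R1: [0, -1314/103, -1203/103, -1962/103]
2 nonzero rows, so rank(TB) = 2.

2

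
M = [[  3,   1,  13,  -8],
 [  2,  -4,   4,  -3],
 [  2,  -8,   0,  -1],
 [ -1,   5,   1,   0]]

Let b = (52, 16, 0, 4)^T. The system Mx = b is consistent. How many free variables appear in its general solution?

2

Row reduce the augmented matrix [M | b].
R2 ← R2 − (2/3)·R1: [0, -14/3, -14/3, 7/3, -56/3]
R3 ← R3 − (2/3)·R1: [0, -26/3, -26/3, 13/3, -104/3]
R4 ← R4 + (1/3)·R1: [0, 16/3, 16/3, -8/3, 64/3]
R3 ← R3 − (13/7)·R2: [0, 0, 0, 0, 0]
R4 ← R4 + (8/7)·R2: [0, 0, 0, 0, 0]
The echelon form has 2 nonzero rows, and every pivot lies in the first 4 columns, so rank(M) = rank([M|b]) = 2.
The system is consistent.
Free variables = (unknowns) − (rank) = 4 − 2 = 2.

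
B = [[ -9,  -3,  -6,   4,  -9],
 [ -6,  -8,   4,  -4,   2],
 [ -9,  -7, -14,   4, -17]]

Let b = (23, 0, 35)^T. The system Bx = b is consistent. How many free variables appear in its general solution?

2

Row reduce the augmented matrix [B | b].
R2 ← R2 − (2/3)·R1: [0, -6, 8, -20/3, 8, -46/3]
R3 ← R3 − R1: [0, -4, -8, 0, -8, 12]
R3 ← R3 − (2/3)·R2: [0, 0, -40/3, 40/9, -40/3, 200/9]
The echelon form has 3 nonzero rows, and every pivot lies in the first 5 columns, so rank(B) = rank([B|b]) = 3.
The system is consistent.
Free variables = (unknowns) − (rank) = 5 − 3 = 2.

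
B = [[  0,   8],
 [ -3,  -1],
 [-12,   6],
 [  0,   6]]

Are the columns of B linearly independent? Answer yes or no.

yes

Row reduce B to echelon form.
Swap R1 ↔ R2
R3 ← R3 − (4)·R1: [0, 10]
R3 ← R3 − (5/4)·R2: [0, 0]
R4 ← R4 − (3/4)·R2: [0, 0]
2 pivots among 2 columns.
Every column is a pivot column, so the columns are linearly independent.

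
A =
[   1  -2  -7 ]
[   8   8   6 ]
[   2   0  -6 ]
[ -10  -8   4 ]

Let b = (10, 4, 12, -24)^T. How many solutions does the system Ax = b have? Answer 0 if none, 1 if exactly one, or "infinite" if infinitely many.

Row reduce the augmented matrix [A | b].
R2 ← R2 − (8)·R1: [0, 24, 62, -76]
R3 ← R3 − (2)·R1: [0, 4, 8, -8]
R4 ← R4 + (10)·R1: [0, -28, -66, 76]
R3 ← R3 − (1/6)·R2: [0, 0, -7/3, 14/3]
R4 ← R4 + (7/6)·R2: [0, 0, 19/3, -38/3]
R4 ← R4 + (19/7)·R3: [0, 0, 0, 0]
The echelon form has 3 nonzero rows, and every pivot lies in the first 3 columns, so rank(A) = rank([A|b]) = 3.
The system is consistent.
rank = 3 = number of unknowns, so the solution is unique.

1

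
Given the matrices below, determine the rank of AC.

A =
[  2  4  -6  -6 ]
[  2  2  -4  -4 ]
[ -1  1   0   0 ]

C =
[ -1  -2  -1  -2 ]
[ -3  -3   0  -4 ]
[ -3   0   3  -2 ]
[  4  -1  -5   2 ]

First compute AC:
[[-20, -10,  10, -20],
 [-12,  -6,   6, -12],
 [ -2,  -1,   1,  -2]]
Now row reduce the product.
R2 ← R2 − (3/5)·R1: [0, 0, 0, 0]
R3 ← R3 − (1/10)·R1: [0, 0, 0, 0]
1 nonzero row, so rank(AC) = 1.

1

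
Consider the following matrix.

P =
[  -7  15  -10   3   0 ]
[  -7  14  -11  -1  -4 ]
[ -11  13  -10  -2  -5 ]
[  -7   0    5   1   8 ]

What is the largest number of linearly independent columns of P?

4

Row reduce to echelon form.
R2 ← R2 − R1: [0, -1, -1, -4, -4]
R3 ← R3 − (11/7)·R1: [0, -74/7, 40/7, -47/7, -5]
R4 ← R4 − R1: [0, -15, 15, -2, 8]
R3 ← R3 − (74/7)·R2: [0, 0, 114/7, 249/7, 261/7]
R4 ← R4 − (15)·R2: [0, 0, 30, 58, 68]
R4 ← R4 − (35/19)·R3: [0, 0, 0, -143/19, -13/19]
Echelon form has 4 nonzero rows, so rank(P) = 4.
The rank gives the maximum number of linearly independent columns: 4.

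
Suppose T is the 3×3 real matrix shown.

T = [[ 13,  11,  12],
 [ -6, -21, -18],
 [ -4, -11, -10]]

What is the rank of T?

Row reduce to echelon form.
R2 ← R2 + (6/13)·R1: [0, -207/13, -162/13]
R3 ← R3 + (4/13)·R1: [0, -99/13, -82/13]
R3 ← R3 − (11/23)·R2: [0, 0, -8/23]
Echelon form has 3 nonzero rows, so rank(T) = 3.

3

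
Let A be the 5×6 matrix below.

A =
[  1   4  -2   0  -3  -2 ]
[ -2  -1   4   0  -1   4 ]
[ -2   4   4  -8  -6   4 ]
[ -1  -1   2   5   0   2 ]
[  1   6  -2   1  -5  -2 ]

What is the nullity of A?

Row reduce to echelon form.
R2 ← R2 + (2)·R1: [0, 7, 0, 0, -7, 0]
R3 ← R3 + (2)·R1: [0, 12, 0, -8, -12, 0]
R4 ← R4 + R1: [0, 3, 0, 5, -3, 0]
R5 ← R5 − R1: [0, 2, 0, 1, -2, 0]
R3 ← R3 − (12/7)·R2: [0, 0, 0, -8, 0, 0]
R4 ← R4 − (3/7)·R2: [0, 0, 0, 5, 0, 0]
R5 ← R5 − (2/7)·R2: [0, 0, 0, 1, 0, 0]
R4 ← R4 + (5/8)·R3: [0, 0, 0, 0, 0, 0]
R5 ← R5 + (1/8)·R3: [0, 0, 0, 0, 0, 0]
3 nonzero rows, so rank(A) = 3.
A has 6 columns; by rank–nullity, nullity = 6 − 3 = 3.

3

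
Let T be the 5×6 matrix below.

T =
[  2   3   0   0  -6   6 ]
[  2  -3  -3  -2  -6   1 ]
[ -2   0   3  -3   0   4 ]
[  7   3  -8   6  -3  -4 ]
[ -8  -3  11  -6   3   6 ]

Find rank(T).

Row reduce to echelon form.
R2 ← R2 − R1: [0, -6, -3, -2, 0, -5]
R3 ← R3 + R1: [0, 3, 3, -3, -6, 10]
R4 ← R4 − (7/2)·R1: [0, -15/2, -8, 6, 18, -25]
R5 ← R5 + (4)·R1: [0, 9, 11, -6, -21, 30]
R3 ← R3 + (1/2)·R2: [0, 0, 3/2, -4, -6, 15/2]
R4 ← R4 − (5/4)·R2: [0, 0, -17/4, 17/2, 18, -75/4]
R5 ← R5 + (3/2)·R2: [0, 0, 13/2, -9, -21, 45/2]
R4 ← R4 + (17/6)·R3: [0, 0, 0, -17/6, 1, 5/2]
R5 ← R5 − (13/3)·R3: [0, 0, 0, 25/3, 5, -10]
R5 ← R5 + (50/17)·R4: [0, 0, 0, 0, 135/17, -45/17]
Echelon form has 5 nonzero rows, so rank(T) = 5.

5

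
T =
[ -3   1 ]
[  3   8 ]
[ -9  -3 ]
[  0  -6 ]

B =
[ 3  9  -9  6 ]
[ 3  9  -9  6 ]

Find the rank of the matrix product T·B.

First compute TB:
[[ -6, -18,  18, -12],
 [ 33,  99, -99,  66],
 [-36, -108, 108, -72],
 [-18, -54,  54, -36]]
Now row reduce the product.
R2 ← R2 + (11/2)·R1: [0, 0, 0, 0]
R3 ← R3 − (6)·R1: [0, 0, 0, 0]
R4 ← R4 − (3)·R1: [0, 0, 0, 0]
1 nonzero row, so rank(TB) = 1.

1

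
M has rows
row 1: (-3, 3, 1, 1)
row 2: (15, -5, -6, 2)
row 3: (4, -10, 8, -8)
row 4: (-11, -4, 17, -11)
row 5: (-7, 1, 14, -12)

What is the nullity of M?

0

Row reduce to echelon form.
R2 ← R2 + (5)·R1: [0, 10, -1, 7]
R3 ← R3 + (4/3)·R1: [0, -6, 28/3, -20/3]
R4 ← R4 − (11/3)·R1: [0, -15, 40/3, -44/3]
R5 ← R5 − (7/3)·R1: [0, -6, 35/3, -43/3]
R3 ← R3 + (3/5)·R2: [0, 0, 131/15, -37/15]
R4 ← R4 + (3/2)·R2: [0, 0, 71/6, -25/6]
R5 ← R5 + (3/5)·R2: [0, 0, 166/15, -152/15]
R4 ← R4 − (355/262)·R3: [0, 0, 0, -108/131]
R5 ← R5 − (166/131)·R3: [0, 0, 0, -918/131]
R5 ← R5 − (17/2)·R4: [0, 0, 0, 0]
4 nonzero rows, so rank(M) = 4.
M has 4 columns; by rank–nullity, nullity = 4 − 4 = 0.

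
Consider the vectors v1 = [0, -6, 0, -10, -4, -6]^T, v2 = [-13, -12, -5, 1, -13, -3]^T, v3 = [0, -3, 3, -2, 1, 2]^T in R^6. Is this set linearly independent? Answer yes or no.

Form the matrix with these vectors as rows and row reduce.
Swap R1 ↔ R2
R3 ← R3 − (1/2)·R2: [0, 0, 3, 3, 3, 5]
3 nonzero rows, so the 3 vectors span a space of dimension 3.
Since 3 = 3, the vectors are linearly independent.

yes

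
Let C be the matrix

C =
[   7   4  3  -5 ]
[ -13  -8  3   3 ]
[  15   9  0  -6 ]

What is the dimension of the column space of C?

Row reduce to echelon form.
R2 ← R2 + (13/7)·R1: [0, -4/7, 60/7, -44/7]
R3 ← R3 − (15/7)·R1: [0, 3/7, -45/7, 33/7]
R3 ← R3 + (3/4)·R2: [0, 0, 0, 0]
Echelon form has 2 nonzero rows, so rank(C) = 2.
The column space has dimension equal to the rank: 2.

2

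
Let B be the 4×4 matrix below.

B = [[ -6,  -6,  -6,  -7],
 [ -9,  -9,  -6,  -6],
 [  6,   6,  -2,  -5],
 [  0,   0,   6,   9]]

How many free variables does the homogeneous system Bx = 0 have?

Row reduce to echelon form.
R2 ← R2 − (3/2)·R1: [0, 0, 3, 9/2]
R3 ← R3 + R1: [0, 0, -8, -12]
R3 ← R3 + (8/3)·R2: [0, 0, 0, 0]
R4 ← R4 − (2)·R2: [0, 0, 0, 0]
2 nonzero rows, so rank(B) = 2.
B has 4 columns; by rank–nullity, nullity = 4 − 2 = 2.

2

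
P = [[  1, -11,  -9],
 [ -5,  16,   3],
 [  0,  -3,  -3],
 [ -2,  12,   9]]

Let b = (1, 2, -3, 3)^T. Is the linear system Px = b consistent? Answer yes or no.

no

Row reduce the augmented matrix [P | b].
R2 ← R2 + (5)·R1: [0, -39, -42, 7]
R4 ← R4 + (2)·R1: [0, -10, -9, 5]
R3 ← R3 − (1/13)·R2: [0, 0, 3/13, -46/13]
R4 ← R4 − (10/39)·R2: [0, 0, 23/13, 125/39]
R4 ← R4 − (23/3)·R3: [0, 0, 0, 91/3]
The echelon form has 4 nonzero rows; the last pivot sits in the augmented column, so rank(P) = 3 but rank([P|b]) = 4.
Since the ranks differ, the system is inconsistent.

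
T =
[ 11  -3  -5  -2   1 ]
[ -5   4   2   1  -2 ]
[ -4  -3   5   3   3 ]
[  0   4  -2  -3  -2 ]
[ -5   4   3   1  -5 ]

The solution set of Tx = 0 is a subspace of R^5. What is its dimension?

0

Row reduce to echelon form.
R2 ← R2 + (5/11)·R1: [0, 29/11, -3/11, 1/11, -17/11]
R3 ← R3 + (4/11)·R1: [0, -45/11, 35/11, 25/11, 37/11]
R5 ← R5 + (5/11)·R1: [0, 29/11, 8/11, 1/11, -50/11]
R3 ← R3 + (45/29)·R2: [0, 0, 80/29, 70/29, 28/29]
R4 ← R4 − (44/29)·R2: [0, 0, -46/29, -91/29, 10/29]
R5 ← R5 − R2: [0, 0, 1, 0, -3]
R4 ← R4 + (23/40)·R3: [0, 0, 0, -7/4, 9/10]
R5 ← R5 − (29/80)·R3: [0, 0, 0, -7/8, -67/20]
R5 ← R5 − (1/2)·R4: [0, 0, 0, 0, -19/5]
5 nonzero rows, so rank(T) = 5.
T has 5 columns; by rank–nullity, nullity = 5 − 5 = 0.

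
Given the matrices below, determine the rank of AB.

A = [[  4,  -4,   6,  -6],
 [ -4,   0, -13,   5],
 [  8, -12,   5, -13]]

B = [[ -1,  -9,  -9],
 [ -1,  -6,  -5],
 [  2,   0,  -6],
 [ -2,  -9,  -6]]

2

First compute AB:
[[ 24,  42, -16],
 [-32,  -9,  84],
 [ 40, 117,  36]]
Now row reduce the product.
R2 ← R2 + (4/3)·R1: [0, 47, 188/3]
R3 ← R3 − (5/3)·R1: [0, 47, 188/3]
R3 ← R3 − R2: [0, 0, 0]
2 nonzero rows, so rank(AB) = 2.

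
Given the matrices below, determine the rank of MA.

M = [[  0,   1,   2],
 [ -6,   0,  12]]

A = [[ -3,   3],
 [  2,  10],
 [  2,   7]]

2

First compute MA:
[[  6,  24],
 [ 42,  66]]
Now row reduce the product.
R2 ← R2 − (7)·R1: [0, -102]
2 nonzero rows, so rank(MA) = 2.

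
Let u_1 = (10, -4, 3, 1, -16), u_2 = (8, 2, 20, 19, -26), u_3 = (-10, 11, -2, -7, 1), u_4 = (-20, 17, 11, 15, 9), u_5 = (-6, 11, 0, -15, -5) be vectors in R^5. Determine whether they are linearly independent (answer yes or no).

Form the matrix with these vectors as rows and row reduce.
R2 ← R2 − (4/5)·R1: [0, 26/5, 88/5, 91/5, -66/5]
R3 ← R3 + R1: [0, 7, 1, -6, -15]
R4 ← R4 + (2)·R1: [0, 9, 17, 17, -23]
R5 ← R5 + (3/5)·R1: [0, 43/5, 9/5, -72/5, -73/5]
R3 ← R3 − (35/26)·R2: [0, 0, -295/13, -61/2, 36/13]
R4 ← R4 − (45/26)·R2: [0, 0, -175/13, -29/2, -2/13]
R5 ← R5 − (43/26)·R2: [0, 0, -355/13, -89/2, 94/13]
R4 ← R4 − (35/59)·R3: [0, 0, 0, 212/59, -106/59]
R5 ← R5 − (71/59)·R3: [0, 0, 0, -460/59, 230/59]
R5 ← R5 + (115/53)·R4: [0, 0, 0, 0, 0]
4 nonzero rows, so the 5 vectors span a space of dimension 4.
Since 4 < 5, the vectors are linearly dependent.

no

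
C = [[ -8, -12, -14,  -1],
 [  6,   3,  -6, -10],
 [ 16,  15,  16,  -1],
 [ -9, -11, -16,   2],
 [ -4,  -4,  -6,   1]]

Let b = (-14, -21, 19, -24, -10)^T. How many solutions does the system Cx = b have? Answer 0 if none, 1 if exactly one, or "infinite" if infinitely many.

1

Row reduce the augmented matrix [C | b].
R2 ← R2 + (3/4)·R1: [0, -6, -33/2, -43/4, -63/2]
R3 ← R3 + (2)·R1: [0, -9, -12, -3, -9]
R4 ← R4 − (9/8)·R1: [0, 5/2, -1/4, 25/8, -33/4]
R5 ← R5 − (1/2)·R1: [0, 2, 1, 3/2, -3]
R3 ← R3 − (3/2)·R2: [0, 0, 51/4, 105/8, 153/4]
R4 ← R4 + (5/12)·R2: [0, 0, -57/8, -65/48, -171/8]
R5 ← R5 + (1/3)·R2: [0, 0, -9/2, -25/12, -27/2]
R4 ← R4 + (19/34)·R3: [0, 0, 0, 305/51, 0]
R5 ← R5 + (6/17)·R3: [0, 0, 0, 130/51, 0]
R5 ← R5 − (26/61)·R4: [0, 0, 0, 0, 0]
The echelon form has 4 nonzero rows, and every pivot lies in the first 4 columns, so rank(C) = rank([C|b]) = 4.
The system is consistent.
rank = 4 = number of unknowns, so the solution is unique.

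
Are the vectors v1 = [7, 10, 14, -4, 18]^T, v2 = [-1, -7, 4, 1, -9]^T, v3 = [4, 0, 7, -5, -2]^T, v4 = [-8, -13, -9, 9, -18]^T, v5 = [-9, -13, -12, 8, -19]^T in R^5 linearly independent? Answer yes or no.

Form the matrix with these vectors as rows and row reduce.
R2 ← R2 + (1/7)·R1: [0, -39/7, 6, 3/7, -45/7]
R3 ← R3 − (4/7)·R1: [0, -40/7, -1, -19/7, -86/7]
R4 ← R4 + (8/7)·R1: [0, -11/7, 7, 31/7, 18/7]
R5 ← R5 + (9/7)·R1: [0, -1/7, 6, 20/7, 29/7]
R3 ← R3 − (40/39)·R2: [0, 0, -93/13, -41/13, -74/13]
R4 ← R4 − (11/39)·R2: [0, 0, 69/13, 56/13, 57/13]
R5 ← R5 − (1/39)·R2: [0, 0, 76/13, 37/13, 56/13]
R4 ← R4 + (23/31)·R3: [0, 0, 0, 61/31, 5/31]
R5 ← R5 + (76/93)·R3: [0, 0, 0, 25/93, -32/93]
R5 ← R5 − (25/183)·R4: [0, 0, 0, 0, -67/183]
5 nonzero rows, so the 5 vectors span a space of dimension 5.
Since 5 = 5, the vectors are linearly independent.

yes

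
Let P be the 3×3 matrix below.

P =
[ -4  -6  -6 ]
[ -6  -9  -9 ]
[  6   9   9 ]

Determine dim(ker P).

2

Row reduce to echelon form.
R2 ← R2 − (3/2)·R1: [0, 0, 0]
R3 ← R3 + (3/2)·R1: [0, 0, 0]
1 nonzero row, so rank(P) = 1.
P has 3 columns; by rank–nullity, nullity = 3 − 1 = 2.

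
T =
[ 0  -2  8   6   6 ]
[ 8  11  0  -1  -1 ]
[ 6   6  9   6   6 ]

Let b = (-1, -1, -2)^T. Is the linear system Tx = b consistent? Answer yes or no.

Row reduce the augmented matrix [T | b].
Swap R1 ↔ R2
R3 ← R3 − (3/4)·R1: [0, -9/4, 9, 27/4, 27/4, -5/4]
R3 ← R3 − (9/8)·R2: [0, 0, 0, 0, 0, -1/8]
The echelon form has 3 nonzero rows; the last pivot sits in the augmented column, so rank(T) = 2 but rank([T|b]) = 3.
Since the ranks differ, the system is inconsistent.

no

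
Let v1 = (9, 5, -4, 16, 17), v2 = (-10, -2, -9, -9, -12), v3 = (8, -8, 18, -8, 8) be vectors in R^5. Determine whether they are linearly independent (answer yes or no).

Form the matrix with these vectors as rows and row reduce.
R2 ← R2 + (10/9)·R1: [0, 32/9, -121/9, 79/9, 62/9]
R3 ← R3 − (8/9)·R1: [0, -112/9, 194/9, -200/9, -64/9]
R3 ← R3 + (7/2)·R2: [0, 0, -51/2, 17/2, 17]
3 nonzero rows, so the 3 vectors span a space of dimension 3.
Since 3 = 3, the vectors are linearly independent.

yes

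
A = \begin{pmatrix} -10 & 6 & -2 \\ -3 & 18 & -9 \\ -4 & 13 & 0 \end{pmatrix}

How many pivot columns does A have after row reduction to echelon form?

Row reduce to echelon form.
R2 ← R2 − (3/10)·R1: [0, 81/5, -42/5]
R3 ← R3 − (2/5)·R1: [0, 53/5, 4/5]
R3 ← R3 − (53/81)·R2: [0, 0, 170/27]
Echelon form has 3 nonzero rows, so rank(A) = 3.
Each nonzero row contributes one pivot column: 3 pivot columns.

3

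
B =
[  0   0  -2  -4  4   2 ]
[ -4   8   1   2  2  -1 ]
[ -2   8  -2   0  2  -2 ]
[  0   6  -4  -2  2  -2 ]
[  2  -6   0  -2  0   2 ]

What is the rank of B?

Row reduce to echelon form.
Swap R1 ↔ R2
R3 ← R3 − (1/2)·R1: [0, 4, -5/2, -1, 1, -3/2]
R5 ← R5 + (1/2)·R1: [0, -2, 1/2, -1, 1, 3/2]
Swap R2 ↔ R3
R4 ← R4 − (3/2)·R2: [0, 0, -1/4, -1/2, 1/2, 1/4]
R5 ← R5 + (1/2)·R2: [0, 0, -3/4, -3/2, 3/2, 3/4]
R4 ← R4 − (1/8)·R3: [0, 0, 0, 0, 0, 0]
R5 ← R5 − (3/8)·R3: [0, 0, 0, 0, 0, 0]
Echelon form has 3 nonzero rows, so rank(B) = 3.

3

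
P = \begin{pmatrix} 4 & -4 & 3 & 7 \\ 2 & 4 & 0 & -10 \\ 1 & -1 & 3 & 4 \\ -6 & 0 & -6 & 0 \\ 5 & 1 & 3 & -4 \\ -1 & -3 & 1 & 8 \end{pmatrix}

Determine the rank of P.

3

Row reduce to echelon form.
R2 ← R2 − (1/2)·R1: [0, 6, -3/2, -27/2]
R3 ← R3 − (1/4)·R1: [0, 0, 9/4, 9/4]
R4 ← R4 + (3/2)·R1: [0, -6, -3/2, 21/2]
R5 ← R5 − (5/4)·R1: [0, 6, -3/4, -51/4]
R6 ← R6 + (1/4)·R1: [0, -4, 7/4, 39/4]
R4 ← R4 + R2: [0, 0, -3, -3]
R5 ← R5 − R2: [0, 0, 3/4, 3/4]
R6 ← R6 + (2/3)·R2: [0, 0, 3/4, 3/4]
R4 ← R4 + (4/3)·R3: [0, 0, 0, 0]
R5 ← R5 − (1/3)·R3: [0, 0, 0, 0]
R6 ← R6 − (1/3)·R3: [0, 0, 0, 0]
Echelon form has 3 nonzero rows, so rank(P) = 3.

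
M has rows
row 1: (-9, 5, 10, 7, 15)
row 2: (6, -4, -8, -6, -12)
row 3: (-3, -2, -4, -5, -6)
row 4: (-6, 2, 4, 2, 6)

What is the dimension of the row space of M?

2

Row reduce to echelon form.
R2 ← R2 + (2/3)·R1: [0, -2/3, -4/3, -4/3, -2]
R3 ← R3 − (1/3)·R1: [0, -11/3, -22/3, -22/3, -11]
R4 ← R4 − (2/3)·R1: [0, -4/3, -8/3, -8/3, -4]
R3 ← R3 − (11/2)·R2: [0, 0, 0, 0, 0]
R4 ← R4 − (2)·R2: [0, 0, 0, 0, 0]
Echelon form has 2 nonzero rows, so rank(M) = 2.
The row space has dimension equal to the rank: 2.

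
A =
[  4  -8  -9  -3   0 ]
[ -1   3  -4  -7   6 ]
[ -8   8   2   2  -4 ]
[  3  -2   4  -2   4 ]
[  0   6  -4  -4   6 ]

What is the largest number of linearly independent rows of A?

Row reduce to echelon form.
R2 ← R2 + (1/4)·R1: [0, 1, -25/4, -31/4, 6]
R3 ← R3 + (2)·R1: [0, -8, -16, -4, -4]
R4 ← R4 − (3/4)·R1: [0, 4, 43/4, 1/4, 4]
R3 ← R3 + (8)·R2: [0, 0, -66, -66, 44]
R4 ← R4 − (4)·R2: [0, 0, 143/4, 125/4, -20]
R5 ← R5 − (6)·R2: [0, 0, 67/2, 85/2, -30]
R4 ← R4 + (13/24)·R3: [0, 0, 0, -9/2, 23/6]
R5 ← R5 + (67/132)·R3: [0, 0, 0, 9, -23/3]
R5 ← R5 + (2)·R4: [0, 0, 0, 0, 0]
Echelon form has 4 nonzero rows, so rank(A) = 4.
The rank gives the maximum number of linearly independent rows: 4.

4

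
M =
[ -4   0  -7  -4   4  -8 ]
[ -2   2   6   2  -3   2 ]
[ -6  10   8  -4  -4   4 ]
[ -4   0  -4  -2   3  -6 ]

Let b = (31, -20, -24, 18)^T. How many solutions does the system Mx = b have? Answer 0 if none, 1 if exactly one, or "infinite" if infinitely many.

Row reduce the augmented matrix [M | b].
R2 ← R2 − (1/2)·R1: [0, 2, 19/2, 4, -5, 6, -71/2]
R3 ← R3 − (3/2)·R1: [0, 10, 37/2, 2, -10, 16, -141/2]
R4 ← R4 − R1: [0, 0, 3, 2, -1, 2, -13]
R3 ← R3 − (5)·R2: [0, 0, -29, -18, 15, -14, 107]
R4 ← R4 + (3/29)·R3: [0, 0, 0, 4/29, 16/29, 16/29, -56/29]
The echelon form has 4 nonzero rows, and every pivot lies in the first 6 columns, so rank(M) = rank([M|b]) = 4.
The system is consistent.
rank = 4 < 6 unknowns, so there are infinitely many solutions.

infinite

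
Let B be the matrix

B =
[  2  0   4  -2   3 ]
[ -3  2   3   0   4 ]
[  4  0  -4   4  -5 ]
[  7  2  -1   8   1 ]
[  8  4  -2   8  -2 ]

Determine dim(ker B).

0

Row reduce to echelon form.
R2 ← R2 + (3/2)·R1: [0, 2, 9, -3, 17/2]
R3 ← R3 − (2)·R1: [0, 0, -12, 8, -11]
R4 ← R4 − (7/2)·R1: [0, 2, -15, 15, -19/2]
R5 ← R5 − (4)·R1: [0, 4, -18, 16, -14]
R4 ← R4 − R2: [0, 0, -24, 18, -18]
R5 ← R5 − (2)·R2: [0, 0, -36, 22, -31]
R4 ← R4 − (2)·R3: [0, 0, 0, 2, 4]
R5 ← R5 − (3)·R3: [0, 0, 0, -2, 2]
R5 ← R5 + R4: [0, 0, 0, 0, 6]
5 nonzero rows, so rank(B) = 5.
B has 5 columns; by rank–nullity, nullity = 5 − 5 = 0.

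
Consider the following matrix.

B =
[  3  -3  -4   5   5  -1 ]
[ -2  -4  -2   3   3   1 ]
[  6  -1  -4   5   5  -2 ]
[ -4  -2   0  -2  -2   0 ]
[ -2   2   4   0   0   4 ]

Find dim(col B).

Row reduce to echelon form.
R2 ← R2 + (2/3)·R1: [0, -6, -14/3, 19/3, 19/3, 1/3]
R3 ← R3 − (2)·R1: [0, 5, 4, -5, -5, 0]
R4 ← R4 + (4/3)·R1: [0, -6, -16/3, 14/3, 14/3, -4/3]
R5 ← R5 + (2/3)·R1: [0, 0, 4/3, 10/3, 10/3, 10/3]
R3 ← R3 + (5/6)·R2: [0, 0, 1/9, 5/18, 5/18, 5/18]
R4 ← R4 − R2: [0, 0, -2/3, -5/3, -5/3, -5/3]
R4 ← R4 + (6)·R3: [0, 0, 0, 0, 0, 0]
R5 ← R5 − (12)·R3: [0, 0, 0, 0, 0, 0]
Echelon form has 3 nonzero rows, so rank(B) = 3.
The column space has dimension equal to the rank: 3.

3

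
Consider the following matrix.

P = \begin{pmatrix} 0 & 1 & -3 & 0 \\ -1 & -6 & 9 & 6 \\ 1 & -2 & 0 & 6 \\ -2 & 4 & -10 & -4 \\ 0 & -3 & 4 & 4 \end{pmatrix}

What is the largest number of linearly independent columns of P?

3

Row reduce to echelon form.
Swap R1 ↔ R2
R3 ← R3 + R1: [0, -8, 9, 12]
R4 ← R4 − (2)·R1: [0, 16, -28, -16]
R3 ← R3 + (8)·R2: [0, 0, -15, 12]
R4 ← R4 − (16)·R2: [0, 0, 20, -16]
R5 ← R5 + (3)·R2: [0, 0, -5, 4]
R4 ← R4 + (4/3)·R3: [0, 0, 0, 0]
R5 ← R5 − (1/3)·R3: [0, 0, 0, 0]
Echelon form has 3 nonzero rows, so rank(P) = 3.
The rank gives the maximum number of linearly independent columns: 3.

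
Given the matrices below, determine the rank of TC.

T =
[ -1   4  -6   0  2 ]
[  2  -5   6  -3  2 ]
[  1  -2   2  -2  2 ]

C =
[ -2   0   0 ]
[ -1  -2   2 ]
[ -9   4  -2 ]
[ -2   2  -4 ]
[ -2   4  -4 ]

First compute TC:
[[ 48, -24,  12],
 [-51,  36, -18],
 [-18,  16,  -8]]
Now row reduce the product.
R2 ← R2 + (17/16)·R1: [0, 21/2, -21/4]
R3 ← R3 + (3/8)·R1: [0, 7, -7/2]
R3 ← R3 − (2/3)·R2: [0, 0, 0]
2 nonzero rows, so rank(TC) = 2.

2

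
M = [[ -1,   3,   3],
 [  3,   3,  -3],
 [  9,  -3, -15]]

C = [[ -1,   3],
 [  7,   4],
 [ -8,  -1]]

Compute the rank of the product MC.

2

First compute MC:
[[ -2,   6],
 [ 42,  24],
 [ 90,  30]]
Now row reduce the product.
R2 ← R2 + (21)·R1: [0, 150]
R3 ← R3 + (45)·R1: [0, 300]
R3 ← R3 − (2)·R2: [0, 0]
2 nonzero rows, so rank(MC) = 2.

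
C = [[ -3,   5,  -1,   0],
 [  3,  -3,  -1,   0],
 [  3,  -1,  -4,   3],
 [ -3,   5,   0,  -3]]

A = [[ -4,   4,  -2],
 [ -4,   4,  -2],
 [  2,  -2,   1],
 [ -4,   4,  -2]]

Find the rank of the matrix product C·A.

First compute CA:
[[-10,  10,  -5],
 [ -2,   2,  -1],
 [-28,  28, -14],
 [  4,  -4,   2]]
Now row reduce the product.
R2 ← R2 − (1/5)·R1: [0, 0, 0]
R3 ← R3 − (14/5)·R1: [0, 0, 0]
R4 ← R4 + (2/5)·R1: [0, 0, 0]
1 nonzero row, so rank(CA) = 1.

1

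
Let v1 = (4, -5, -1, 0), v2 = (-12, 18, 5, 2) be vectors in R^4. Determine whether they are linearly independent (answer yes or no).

Form the matrix with these vectors as rows and row reduce.
R2 ← R2 + (3)·R1: [0, 3, 2, 2]
2 nonzero rows, so the 2 vectors span a space of dimension 2.
Since 2 = 2, the vectors are linearly independent.

yes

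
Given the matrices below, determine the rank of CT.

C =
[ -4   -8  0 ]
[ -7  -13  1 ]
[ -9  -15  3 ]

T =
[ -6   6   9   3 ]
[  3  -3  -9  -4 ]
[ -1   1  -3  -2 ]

2

First compute CT:
[[  0,   0,  36,  20],
 [  2,  -2,  51,  29],
 [  6,  -6,  45,  27]]
Now row reduce the product.
Swap R1 ↔ R2
R3 ← R3 − (3)·R1: [0, 0, -108, -60]
R3 ← R3 + (3)·R2: [0, 0, 0, 0]
2 nonzero rows, so rank(CT) = 2.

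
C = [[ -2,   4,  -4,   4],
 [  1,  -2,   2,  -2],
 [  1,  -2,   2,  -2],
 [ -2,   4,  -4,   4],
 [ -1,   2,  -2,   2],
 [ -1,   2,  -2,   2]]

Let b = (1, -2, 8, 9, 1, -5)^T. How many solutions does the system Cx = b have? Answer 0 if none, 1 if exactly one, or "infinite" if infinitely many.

0

Row reduce the augmented matrix [C | b].
R2 ← R2 + (1/2)·R1: [0, 0, 0, 0, -3/2]
R3 ← R3 + (1/2)·R1: [0, 0, 0, 0, 17/2]
R4 ← R4 − R1: [0, 0, 0, 0, 8]
R5 ← R5 − (1/2)·R1: [0, 0, 0, 0, 1/2]
R6 ← R6 − (1/2)·R1: [0, 0, 0, 0, -11/2]
R3 ← R3 + (17/3)·R2: [0, 0, 0, 0, 0]
R4 ← R4 + (16/3)·R2: [0, 0, 0, 0, 0]
R5 ← R5 + (1/3)·R2: [0, 0, 0, 0, 0]
R6 ← R6 − (11/3)·R2: [0, 0, 0, 0, 0]
The echelon form has 2 nonzero rows; the last pivot sits in the augmented column, so rank(C) = 1 but rank([C|b]) = 2.
Since the ranks differ, the system is inconsistent.
It has no solutions.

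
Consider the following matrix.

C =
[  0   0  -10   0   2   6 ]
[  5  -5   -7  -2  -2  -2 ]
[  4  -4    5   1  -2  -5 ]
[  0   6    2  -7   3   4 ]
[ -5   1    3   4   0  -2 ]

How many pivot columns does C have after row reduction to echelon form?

Row reduce to echelon form.
Swap R1 ↔ R2
R3 ← R3 − (4/5)·R1: [0, 0, 53/5, 13/5, -2/5, -17/5]
R5 ← R5 + R1: [0, -4, -4, 2, -2, -4]
Swap R2 ↔ R4
R5 ← R5 + (2/3)·R2: [0, 0, -8/3, -8/3, 0, -4/3]
R4 ← R4 + (50/53)·R3: [0, 0, 0, 130/53, 86/53, 148/53]
R5 ← R5 + (40/159)·R3: [0, 0, 0, -320/159, -16/159, -116/53]
R5 ← R5 + (32/39)·R4: [0, 0, 0, 0, 16/13, 4/39]
Echelon form has 5 nonzero rows, so rank(C) = 5.
Each nonzero row contributes one pivot column: 5 pivot columns.

5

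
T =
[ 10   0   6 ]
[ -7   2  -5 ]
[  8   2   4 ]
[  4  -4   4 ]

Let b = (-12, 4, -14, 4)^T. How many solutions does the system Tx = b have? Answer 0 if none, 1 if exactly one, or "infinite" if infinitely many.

infinite

Row reduce the augmented matrix [T | b].
R2 ← R2 + (7/10)·R1: [0, 2, -4/5, -22/5]
R3 ← R3 − (4/5)·R1: [0, 2, -4/5, -22/5]
R4 ← R4 − (2/5)·R1: [0, -4, 8/5, 44/5]
R3 ← R3 − R2: [0, 0, 0, 0]
R4 ← R4 + (2)·R2: [0, 0, 0, 0]
The echelon form has 2 nonzero rows, and every pivot lies in the first 3 columns, so rank(T) = rank([T|b]) = 2.
The system is consistent.
rank = 2 < 3 unknowns, so there are infinitely many solutions.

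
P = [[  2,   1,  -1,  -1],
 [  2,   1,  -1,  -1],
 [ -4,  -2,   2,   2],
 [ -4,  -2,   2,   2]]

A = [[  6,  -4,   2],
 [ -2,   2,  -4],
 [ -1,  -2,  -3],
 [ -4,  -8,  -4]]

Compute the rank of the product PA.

1

First compute PA:
[[ 15,   4,   7],
 [ 15,   4,   7],
 [-30,  -8, -14],
 [-30,  -8, -14]]
Now row reduce the product.
R2 ← R2 − R1: [0, 0, 0]
R3 ← R3 + (2)·R1: [0, 0, 0]
R4 ← R4 + (2)·R1: [0, 0, 0]
1 nonzero row, so rank(PA) = 1.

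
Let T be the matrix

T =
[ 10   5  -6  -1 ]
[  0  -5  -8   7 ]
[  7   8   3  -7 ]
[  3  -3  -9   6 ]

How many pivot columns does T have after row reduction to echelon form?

2

Row reduce to echelon form.
R3 ← R3 − (7/10)·R1: [0, 9/2, 36/5, -63/10]
R4 ← R4 − (3/10)·R1: [0, -9/2, -36/5, 63/10]
R3 ← R3 + (9/10)·R2: [0, 0, 0, 0]
R4 ← R4 − (9/10)·R2: [0, 0, 0, 0]
Echelon form has 2 nonzero rows, so rank(T) = 2.
Each nonzero row contributes one pivot column: 2 pivot columns.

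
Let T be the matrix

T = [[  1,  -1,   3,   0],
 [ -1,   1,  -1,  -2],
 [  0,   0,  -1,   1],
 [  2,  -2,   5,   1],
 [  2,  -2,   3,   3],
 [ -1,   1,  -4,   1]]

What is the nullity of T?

2

Row reduce to echelon form.
R2 ← R2 + R1: [0, 0, 2, -2]
R4 ← R4 − (2)·R1: [0, 0, -1, 1]
R5 ← R5 − (2)·R1: [0, 0, -3, 3]
R6 ← R6 + R1: [0, 0, -1, 1]
R3 ← R3 + (1/2)·R2: [0, 0, 0, 0]
R4 ← R4 + (1/2)·R2: [0, 0, 0, 0]
R5 ← R5 + (3/2)·R2: [0, 0, 0, 0]
R6 ← R6 + (1/2)·R2: [0, 0, 0, 0]
2 nonzero rows, so rank(T) = 2.
T has 4 columns; by rank–nullity, nullity = 4 − 2 = 2.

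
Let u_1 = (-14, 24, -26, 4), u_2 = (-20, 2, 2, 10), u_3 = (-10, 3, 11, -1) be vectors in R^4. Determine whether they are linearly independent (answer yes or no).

yes

Form the matrix with these vectors as rows and row reduce.
R2 ← R2 − (10/7)·R1: [0, -226/7, 274/7, 30/7]
R3 ← R3 − (5/7)·R1: [0, -99/7, 207/7, -27/7]
R3 ← R3 − (99/226)·R2: [0, 0, 1404/113, -648/113]
3 nonzero rows, so the 3 vectors span a space of dimension 3.
Since 3 = 3, the vectors are linearly independent.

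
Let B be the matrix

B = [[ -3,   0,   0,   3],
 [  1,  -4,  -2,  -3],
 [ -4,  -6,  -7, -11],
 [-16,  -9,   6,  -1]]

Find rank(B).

4

Row reduce to echelon form.
R2 ← R2 + (1/3)·R1: [0, -4, -2, -2]
R3 ← R3 − (4/3)·R1: [0, -6, -7, -15]
R4 ← R4 − (16/3)·R1: [0, -9, 6, -17]
R3 ← R3 − (3/2)·R2: [0, 0, -4, -12]
R4 ← R4 − (9/4)·R2: [0, 0, 21/2, -25/2]
R4 ← R4 + (21/8)·R3: [0, 0, 0, -44]
Echelon form has 4 nonzero rows, so rank(B) = 4.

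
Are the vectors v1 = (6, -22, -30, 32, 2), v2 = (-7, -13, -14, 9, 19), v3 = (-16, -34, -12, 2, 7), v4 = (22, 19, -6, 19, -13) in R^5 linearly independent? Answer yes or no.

Form the matrix with these vectors as rows and row reduce.
R2 ← R2 + (7/6)·R1: [0, -116/3, -49, 139/3, 64/3]
R3 ← R3 + (8/3)·R1: [0, -278/3, -92, 262/3, 37/3]
R4 ← R4 − (11/3)·R1: [0, 299/3, 104, -295/3, -61/3]
R3 ← R3 − (139/58)·R2: [0, 0, 1475/58, -1375/58, -1125/29]
R4 ← R4 + (299/116)·R2: [0, 0, -2587/116, 2447/116, 1005/29]
R4 ← R4 + (2587/2950)·R3: [0, 0, 0, 18/59, 75/118]
4 nonzero rows, so the 4 vectors span a space of dimension 4.
Since 4 = 4, the vectors are linearly independent.

yes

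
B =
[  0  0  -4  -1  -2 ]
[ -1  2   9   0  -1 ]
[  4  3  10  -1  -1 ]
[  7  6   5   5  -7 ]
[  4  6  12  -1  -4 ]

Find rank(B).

Row reduce to echelon form.
Swap R1 ↔ R2
R3 ← R3 + (4)·R1: [0, 11, 46, -1, -5]
R4 ← R4 + (7)·R1: [0, 20, 68, 5, -14]
R5 ← R5 + (4)·R1: [0, 14, 48, -1, -8]
Swap R2 ↔ R3
R4 ← R4 − (20/11)·R2: [0, 0, -172/11, 75/11, -54/11]
R5 ← R5 − (14/11)·R2: [0, 0, -116/11, 3/11, -18/11]
R4 ← R4 − (43/11)·R3: [0, 0, 0, 118/11, 32/11]
R5 ← R5 − (29/11)·R3: [0, 0, 0, 32/11, 40/11]
R5 ← R5 − (16/59)·R4: [0, 0, 0, 0, 168/59]
Echelon form has 5 nonzero rows, so rank(B) = 5.

5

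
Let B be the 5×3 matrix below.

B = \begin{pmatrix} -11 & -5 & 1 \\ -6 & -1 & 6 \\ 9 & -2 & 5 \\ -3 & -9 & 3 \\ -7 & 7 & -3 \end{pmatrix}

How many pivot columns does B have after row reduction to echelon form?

3

Row reduce to echelon form.
R2 ← R2 − (6/11)·R1: [0, 19/11, 60/11]
R3 ← R3 + (9/11)·R1: [0, -67/11, 64/11]
R4 ← R4 − (3/11)·R1: [0, -84/11, 30/11]
R5 ← R5 − (7/11)·R1: [0, 112/11, -40/11]
R3 ← R3 + (67/19)·R2: [0, 0, 476/19]
R4 ← R4 + (84/19)·R2: [0, 0, 510/19]
R5 ← R5 − (112/19)·R2: [0, 0, -680/19]
R4 ← R4 − (15/14)·R3: [0, 0, 0]
R5 ← R5 + (10/7)·R3: [0, 0, 0]
Echelon form has 3 nonzero rows, so rank(B) = 3.
Each nonzero row contributes one pivot column: 3 pivot columns.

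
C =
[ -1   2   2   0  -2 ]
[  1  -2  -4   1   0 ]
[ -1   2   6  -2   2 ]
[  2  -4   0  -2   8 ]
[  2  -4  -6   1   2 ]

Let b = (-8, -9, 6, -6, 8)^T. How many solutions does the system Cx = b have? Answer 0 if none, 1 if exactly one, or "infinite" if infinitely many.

0

Row reduce the augmented matrix [C | b].
R2 ← R2 + R1: [0, 0, -2, 1, -2, -17]
R3 ← R3 − R1: [0, 0, 4, -2, 4, 14]
R4 ← R4 + (2)·R1: [0, 0, 4, -2, 4, -22]
R5 ← R5 + (2)·R1: [0, 0, -2, 1, -2, -8]
R3 ← R3 + (2)·R2: [0, 0, 0, 0, 0, -20]
R4 ← R4 + (2)·R2: [0, 0, 0, 0, 0, -56]
R5 ← R5 − R2: [0, 0, 0, 0, 0, 9]
R4 ← R4 − (14/5)·R3: [0, 0, 0, 0, 0, 0]
R5 ← R5 + (9/20)·R3: [0, 0, 0, 0, 0, 0]
The echelon form has 3 nonzero rows; the last pivot sits in the augmented column, so rank(C) = 2 but rank([C|b]) = 3.
Since the ranks differ, the system is inconsistent.
It has no solutions.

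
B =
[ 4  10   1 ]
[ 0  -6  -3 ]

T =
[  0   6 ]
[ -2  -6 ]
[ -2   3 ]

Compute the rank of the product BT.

First compute BT:
[[-22, -33],
 [ 18,  27]]
Now row reduce the product.
R2 ← R2 + (9/11)·R1: [0, 0]
1 nonzero row, so rank(BT) = 1.

1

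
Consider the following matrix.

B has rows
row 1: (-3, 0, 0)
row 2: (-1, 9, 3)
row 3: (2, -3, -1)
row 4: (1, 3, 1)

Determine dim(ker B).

1

Row reduce to echelon form.
R2 ← R2 − (1/3)·R1: [0, 9, 3]
R3 ← R3 + (2/3)·R1: [0, -3, -1]
R4 ← R4 + (1/3)·R1: [0, 3, 1]
R3 ← R3 + (1/3)·R2: [0, 0, 0]
R4 ← R4 − (1/3)·R2: [0, 0, 0]
2 nonzero rows, so rank(B) = 2.
B has 3 columns; by rank–nullity, nullity = 3 − 2 = 1.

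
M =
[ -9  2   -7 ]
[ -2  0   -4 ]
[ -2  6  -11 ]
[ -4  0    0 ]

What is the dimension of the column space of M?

3

Row reduce to echelon form.
R2 ← R2 − (2/9)·R1: [0, -4/9, -22/9]
R3 ← R3 − (2/9)·R1: [0, 50/9, -85/9]
R4 ← R4 − (4/9)·R1: [0, -8/9, 28/9]
R3 ← R3 + (25/2)·R2: [0, 0, -40]
R4 ← R4 − (2)·R2: [0, 0, 8]
R4 ← R4 + (1/5)·R3: [0, 0, 0]
Echelon form has 3 nonzero rows, so rank(M) = 3.
The column space has dimension equal to the rank: 3.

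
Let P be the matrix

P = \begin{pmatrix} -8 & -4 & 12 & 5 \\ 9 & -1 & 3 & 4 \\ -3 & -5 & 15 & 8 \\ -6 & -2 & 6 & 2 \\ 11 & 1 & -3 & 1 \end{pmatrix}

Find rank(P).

2

Row reduce to echelon form.
R2 ← R2 + (9/8)·R1: [0, -11/2, 33/2, 77/8]
R3 ← R3 − (3/8)·R1: [0, -7/2, 21/2, 49/8]
R4 ← R4 − (3/4)·R1: [0, 1, -3, -7/4]
R5 ← R5 + (11/8)·R1: [0, -9/2, 27/2, 63/8]
R3 ← R3 − (7/11)·R2: [0, 0, 0, 0]
R4 ← R4 + (2/11)·R2: [0, 0, 0, 0]
R5 ← R5 − (9/11)·R2: [0, 0, 0, 0]
Echelon form has 2 nonzero rows, so rank(P) = 2.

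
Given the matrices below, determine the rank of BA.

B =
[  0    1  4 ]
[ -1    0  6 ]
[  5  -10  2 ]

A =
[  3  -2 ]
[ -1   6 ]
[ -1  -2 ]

First compute BA:
[[ -5,  -2],
 [ -9, -10],
 [ 23, -74]]
Now row reduce the product.
R2 ← R2 − (9/5)·R1: [0, -32/5]
R3 ← R3 + (23/5)·R1: [0, -416/5]
R3 ← R3 − (13)·R2: [0, 0]
2 nonzero rows, so rank(BA) = 2.

2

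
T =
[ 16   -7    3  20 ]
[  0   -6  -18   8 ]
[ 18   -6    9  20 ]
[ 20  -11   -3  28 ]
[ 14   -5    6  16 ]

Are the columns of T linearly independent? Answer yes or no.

no

Row reduce T to echelon form.
R3 ← R3 − (9/8)·R1: [0, 15/8, 45/8, -5/2]
R4 ← R4 − (5/4)·R1: [0, -9/4, -27/4, 3]
R5 ← R5 − (7/8)·R1: [0, 9/8, 27/8, -3/2]
R3 ← R3 + (5/16)·R2: [0, 0, 0, 0]
R4 ← R4 − (3/8)·R2: [0, 0, 0, 0]
R5 ← R5 + (3/16)·R2: [0, 0, 0, 0]
2 pivots among 4 columns.
Only 2 < 4 pivot columns, so the columns are linearly dependent.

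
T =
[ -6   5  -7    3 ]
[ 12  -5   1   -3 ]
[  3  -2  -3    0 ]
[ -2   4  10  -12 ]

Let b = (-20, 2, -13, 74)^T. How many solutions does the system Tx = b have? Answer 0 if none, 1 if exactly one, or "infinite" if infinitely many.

1

Row reduce the augmented matrix [T | b].
R2 ← R2 + (2)·R1: [0, 5, -13, 3, -38]
R3 ← R3 + (1/2)·R1: [0, 1/2, -13/2, 3/2, -23]
R4 ← R4 − (1/3)·R1: [0, 7/3, 37/3, -13, 242/3]
R3 ← R3 − (1/10)·R2: [0, 0, -26/5, 6/5, -96/5]
R4 ← R4 − (7/15)·R2: [0, 0, 92/5, -72/5, 492/5]
R4 ← R4 + (46/13)·R3: [0, 0, 0, -132/13, 396/13]
The echelon form has 4 nonzero rows, and every pivot lies in the first 4 columns, so rank(T) = rank([T|b]) = 4.
The system is consistent.
rank = 4 = number of unknowns, so the solution is unique.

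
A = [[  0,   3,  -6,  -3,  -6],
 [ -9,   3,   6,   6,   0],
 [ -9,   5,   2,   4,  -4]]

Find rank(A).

Row reduce to echelon form.
Swap R1 ↔ R2
R3 ← R3 − R1: [0, 2, -4, -2, -4]
R3 ← R3 − (2/3)·R2: [0, 0, 0, 0, 0]
Echelon form has 2 nonzero rows, so rank(A) = 2.

2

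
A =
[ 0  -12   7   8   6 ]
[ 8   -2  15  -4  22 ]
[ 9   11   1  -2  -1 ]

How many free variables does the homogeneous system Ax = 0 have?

Row reduce to echelon form.
Swap R1 ↔ R2
R3 ← R3 − (9/8)·R1: [0, 53/4, -127/8, 5/2, -103/4]
R3 ← R3 + (53/48)·R2: [0, 0, -391/48, 34/3, -153/8]
3 nonzero rows, so rank(A) = 3.
A has 5 columns; by rank–nullity, nullity = 5 − 3 = 2.

2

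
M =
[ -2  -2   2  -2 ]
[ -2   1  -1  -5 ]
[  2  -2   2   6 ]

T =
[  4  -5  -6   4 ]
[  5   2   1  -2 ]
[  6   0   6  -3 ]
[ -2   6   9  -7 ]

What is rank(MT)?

2

First compute MT:
[[ -2,  -6,   4,   4],
 [  1, -18, -38,  28],
 [ -2,  22,  52, -36]]
Now row reduce the product.
R2 ← R2 + (1/2)·R1: [0, -21, -36, 30]
R3 ← R3 − R1: [0, 28, 48, -40]
R3 ← R3 + (4/3)·R2: [0, 0, 0, 0]
2 nonzero rows, so rank(MT) = 2.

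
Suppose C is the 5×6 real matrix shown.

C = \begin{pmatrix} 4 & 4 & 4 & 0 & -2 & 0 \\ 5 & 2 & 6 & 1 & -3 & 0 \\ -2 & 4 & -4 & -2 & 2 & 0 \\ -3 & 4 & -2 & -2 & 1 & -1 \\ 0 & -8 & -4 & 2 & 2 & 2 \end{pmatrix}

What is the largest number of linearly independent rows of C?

Row reduce to echelon form.
R2 ← R2 − (5/4)·R1: [0, -3, 1, 1, -1/2, 0]
R3 ← R3 + (1/2)·R1: [0, 6, -2, -2, 1, 0]
R4 ← R4 + (3/4)·R1: [0, 7, 1, -2, -1/2, -1]
R3 ← R3 + (2)·R2: [0, 0, 0, 0, 0, 0]
R4 ← R4 + (7/3)·R2: [0, 0, 10/3, 1/3, -5/3, -1]
R5 ← R5 − (8/3)·R2: [0, 0, -20/3, -2/3, 10/3, 2]
Swap R3 ↔ R4
R5 ← R5 + (2)·R3: [0, 0, 0, 0, 0, 0]
Echelon form has 3 nonzero rows, so rank(C) = 3.
The rank gives the maximum number of linearly independent rows: 3.

3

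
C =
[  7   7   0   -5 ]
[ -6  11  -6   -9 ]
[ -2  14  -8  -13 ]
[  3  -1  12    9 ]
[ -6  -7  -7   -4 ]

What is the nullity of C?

0

Row reduce to echelon form.
R2 ← R2 + (6/7)·R1: [0, 17, -6, -93/7]
R3 ← R3 + (2/7)·R1: [0, 16, -8, -101/7]
R4 ← R4 − (3/7)·R1: [0, -4, 12, 78/7]
R5 ← R5 + (6/7)·R1: [0, -1, -7, -58/7]
R3 ← R3 − (16/17)·R2: [0, 0, -40/17, -229/119]
R4 ← R4 + (4/17)·R2: [0, 0, 180/17, 954/119]
R5 ← R5 + (1/17)·R2: [0, 0, -125/17, -1079/119]
R4 ← R4 + (9/2)·R3: [0, 0, 0, -9/14]
R5 ← R5 − (25/8)·R3: [0, 0, 0, -171/56]
R5 ← R5 − (19/4)·R4: [0, 0, 0, 0]
4 nonzero rows, so rank(C) = 4.
C has 4 columns; by rank–nullity, nullity = 4 − 4 = 0.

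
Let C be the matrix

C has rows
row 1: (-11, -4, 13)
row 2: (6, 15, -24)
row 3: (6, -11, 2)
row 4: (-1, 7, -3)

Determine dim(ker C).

0

Row reduce to echelon form.
R2 ← R2 + (6/11)·R1: [0, 141/11, -186/11]
R3 ← R3 + (6/11)·R1: [0, -145/11, 100/11]
R4 ← R4 − (1/11)·R1: [0, 81/11, -46/11]
R3 ← R3 + (145/141)·R2: [0, 0, -390/47]
R4 ← R4 − (27/47)·R2: [0, 0, 260/47]
R4 ← R4 + (2/3)·R3: [0, 0, 0]
3 nonzero rows, so rank(C) = 3.
C has 3 columns; by rank–nullity, nullity = 3 − 3 = 0.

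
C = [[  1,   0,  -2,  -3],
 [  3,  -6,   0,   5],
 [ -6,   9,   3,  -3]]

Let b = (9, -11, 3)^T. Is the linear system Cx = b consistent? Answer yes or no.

Row reduce the augmented matrix [C | b].
R2 ← R2 − (3)·R1: [0, -6, 6, 14, -38]
R3 ← R3 + (6)·R1: [0, 9, -9, -21, 57]
R3 ← R3 + (3/2)·R2: [0, 0, 0, 0, 0]
The echelon form has 2 nonzero rows, and every pivot lies in the first 4 columns, so rank(C) = rank([C|b]) = 2.
The system is consistent.

yes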